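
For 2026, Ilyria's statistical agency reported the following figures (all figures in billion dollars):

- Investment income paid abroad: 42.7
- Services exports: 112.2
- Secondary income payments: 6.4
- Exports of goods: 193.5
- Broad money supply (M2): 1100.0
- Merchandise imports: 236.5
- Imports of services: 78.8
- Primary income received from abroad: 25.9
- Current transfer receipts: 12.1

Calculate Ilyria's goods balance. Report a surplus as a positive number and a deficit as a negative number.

Goods balance = 193.5 - 236.5 = -43.0

-43.0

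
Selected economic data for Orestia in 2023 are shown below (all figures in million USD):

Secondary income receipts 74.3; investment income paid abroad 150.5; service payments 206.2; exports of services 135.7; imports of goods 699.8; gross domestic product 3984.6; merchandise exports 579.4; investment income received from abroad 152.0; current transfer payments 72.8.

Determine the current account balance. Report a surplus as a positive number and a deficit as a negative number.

Goods balance = 579.4 - 699.8 = -120.4
Services balance = 135.7 - 206.2 = -70.5
Trade balance (goods + services) = -120.4 + (-70.5) = -190.9
Net primary income = 152.0 - 150.5 = 1.5
Net secondary income = 74.3 - 72.8 = 1.5
Current account = -190.9 + 1.5 + 1.5 = -187.9

-187.9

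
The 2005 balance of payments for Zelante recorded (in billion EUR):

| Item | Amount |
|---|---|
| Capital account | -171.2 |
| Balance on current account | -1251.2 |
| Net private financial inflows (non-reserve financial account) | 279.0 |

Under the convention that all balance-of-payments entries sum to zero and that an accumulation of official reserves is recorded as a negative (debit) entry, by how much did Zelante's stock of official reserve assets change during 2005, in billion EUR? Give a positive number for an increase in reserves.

Official reserve transactions balance = -((-1251.2) + (-171.2) + 279.0) = 1143.4
An accumulation of reserves is recorded as a debit (negative entry), so the change in the stock of reserves is the negative of that balance.
Change in official reserves = -(1143.4) = -1143.4

-1143.4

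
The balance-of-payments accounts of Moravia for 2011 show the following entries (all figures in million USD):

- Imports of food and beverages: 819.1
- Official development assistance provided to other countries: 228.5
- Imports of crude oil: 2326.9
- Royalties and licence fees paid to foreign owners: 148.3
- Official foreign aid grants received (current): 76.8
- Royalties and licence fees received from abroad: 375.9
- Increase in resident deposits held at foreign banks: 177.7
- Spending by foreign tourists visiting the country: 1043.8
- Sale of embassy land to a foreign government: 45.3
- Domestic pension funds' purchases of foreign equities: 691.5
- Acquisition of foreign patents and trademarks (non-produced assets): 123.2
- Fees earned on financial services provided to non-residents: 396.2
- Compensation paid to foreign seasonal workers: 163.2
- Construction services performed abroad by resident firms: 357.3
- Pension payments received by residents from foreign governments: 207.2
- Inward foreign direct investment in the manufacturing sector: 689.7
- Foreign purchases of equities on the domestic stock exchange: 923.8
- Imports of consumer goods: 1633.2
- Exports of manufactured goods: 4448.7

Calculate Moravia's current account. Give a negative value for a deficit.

Goods: -1633.2 + 4448.7 - 819.1 - 2326.9 = -330.5
Services: 375.9 + 396.2 + 357.3 + 1043.8 - 148.3 = 2024.9
Primary income: -163.2
Secondary income: 207.2 - 228.5 + 76.8 = 55.5
Current account = (-330.5) + 2024.9 + (-163.2) + 55.5 = 1586.7
(Excluded from the current account — financial account: increase in resident deposits held at foreign banks 177.7, domestic pension funds' purchases of foreign equities 691.5, inward foreign direct investment in the manufacturing sector 689.7, foreign purchases of equities on the domestic stock exchange 923.8; capital account: sale of embassy land to a foreign government 45.3, acquisition of foreign patents and trademarks (non-produced assets) 123.2.)

1586.7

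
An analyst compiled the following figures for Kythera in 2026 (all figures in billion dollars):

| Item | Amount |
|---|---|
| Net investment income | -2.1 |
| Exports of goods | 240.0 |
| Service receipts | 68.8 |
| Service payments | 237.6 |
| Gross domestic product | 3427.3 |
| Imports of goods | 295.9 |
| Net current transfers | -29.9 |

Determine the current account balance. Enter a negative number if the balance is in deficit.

-256.7

Goods balance = 240.0 - 295.9 = -55.9
Services balance = 68.8 - 237.6 = -168.8
Trade balance (goods + services) = -55.9 + (-168.8) = -224.7
Net primary income = -2.1
Net secondary income = -29.9
Current account = -224.7 + (-2.1) + (-29.9) = -256.7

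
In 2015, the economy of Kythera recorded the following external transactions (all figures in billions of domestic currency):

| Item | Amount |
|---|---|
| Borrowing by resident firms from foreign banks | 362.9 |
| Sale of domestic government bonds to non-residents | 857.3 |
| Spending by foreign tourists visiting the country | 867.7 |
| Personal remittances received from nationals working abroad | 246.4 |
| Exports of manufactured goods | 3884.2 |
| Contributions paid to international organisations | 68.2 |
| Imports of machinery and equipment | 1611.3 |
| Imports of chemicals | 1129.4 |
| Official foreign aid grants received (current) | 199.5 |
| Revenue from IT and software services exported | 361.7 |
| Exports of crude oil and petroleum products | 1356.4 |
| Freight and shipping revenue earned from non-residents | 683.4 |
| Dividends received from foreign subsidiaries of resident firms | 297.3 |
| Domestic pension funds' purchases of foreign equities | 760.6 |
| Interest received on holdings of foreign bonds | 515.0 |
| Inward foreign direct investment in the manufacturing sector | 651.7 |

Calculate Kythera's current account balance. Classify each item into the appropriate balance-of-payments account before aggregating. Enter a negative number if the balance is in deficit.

Goods: -1129.4 + 1356.4 - 1611.3 + 3884.2 = 2499.9
Services: 361.7 + 867.7 + 683.4 = 1912.8
Primary income: 515.0 + 297.3 = 812.3
Secondary income: -68.2 + 199.5 + 246.4 = 377.7
Current account = 2499.9 + 1912.8 + 812.3 + 377.7 = 5602.7
(Excluded from the current account — financial account: borrowing by resident firms from foreign banks 362.9, sale of domestic government bonds to non-residents 857.3, domestic pension funds' purchases of foreign equities 760.6, inward foreign direct investment in the manufacturing sector 651.7.)

5602.7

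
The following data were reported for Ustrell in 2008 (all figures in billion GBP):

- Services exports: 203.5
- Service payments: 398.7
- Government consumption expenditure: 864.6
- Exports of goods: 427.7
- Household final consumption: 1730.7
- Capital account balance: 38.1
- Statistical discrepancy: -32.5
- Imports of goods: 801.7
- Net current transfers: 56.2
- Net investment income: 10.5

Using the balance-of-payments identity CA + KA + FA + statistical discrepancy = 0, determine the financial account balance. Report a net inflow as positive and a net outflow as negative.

Goods balance = 427.7 - 801.7 = -374.0
Services balance = 203.5 - 398.7 = -195.2
Trade balance (goods + services) = -374.0 + (-195.2) = -569.2
Net primary income = 10.5
Net secondary income = 56.2
Current account = -569.2 + 10.5 + 56.2 = -502.5
Financial account = -(-502.5 + 38.1 + (-32.5)) = 496.9

496.9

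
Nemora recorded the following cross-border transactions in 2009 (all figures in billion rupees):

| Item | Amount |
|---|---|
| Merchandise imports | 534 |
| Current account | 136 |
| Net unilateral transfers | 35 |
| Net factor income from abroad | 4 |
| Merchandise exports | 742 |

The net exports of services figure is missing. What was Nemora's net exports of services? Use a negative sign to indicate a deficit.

Current account = goods balance + services balance + net primary income + net secondary income
Sum of the known components = 247
Net exports of services = CA - (known components) = 136 - 247 = -111

-111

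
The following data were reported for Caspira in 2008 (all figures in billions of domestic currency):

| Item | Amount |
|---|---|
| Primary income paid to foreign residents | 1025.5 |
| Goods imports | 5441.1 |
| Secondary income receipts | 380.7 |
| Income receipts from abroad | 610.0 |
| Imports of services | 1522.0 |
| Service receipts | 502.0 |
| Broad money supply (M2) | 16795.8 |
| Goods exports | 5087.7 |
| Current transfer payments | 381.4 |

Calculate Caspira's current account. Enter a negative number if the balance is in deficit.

-1789.6

Goods balance = 5087.7 - 5441.1 = -353.4
Services balance = 502.0 - 1522.0 = -1020.0
Trade balance (goods + services) = -353.4 + (-1020.0) = -1373.4
Net primary income = 610.0 - 1025.5 = -415.5
Net secondary income = 380.7 - 381.4 = -0.7
Current account = -1373.4 + (-415.5) + (-0.7) = -1789.6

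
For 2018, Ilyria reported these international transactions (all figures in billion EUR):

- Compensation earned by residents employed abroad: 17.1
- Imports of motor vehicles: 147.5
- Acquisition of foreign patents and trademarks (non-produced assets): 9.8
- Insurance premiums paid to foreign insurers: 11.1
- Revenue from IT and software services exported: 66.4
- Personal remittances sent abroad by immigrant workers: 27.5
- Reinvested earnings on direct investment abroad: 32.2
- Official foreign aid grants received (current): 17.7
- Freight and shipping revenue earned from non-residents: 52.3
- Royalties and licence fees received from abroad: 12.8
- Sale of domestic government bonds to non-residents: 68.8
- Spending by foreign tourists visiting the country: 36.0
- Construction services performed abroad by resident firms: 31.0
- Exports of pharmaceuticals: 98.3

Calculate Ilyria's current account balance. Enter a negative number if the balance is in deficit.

Goods: -147.5 + 98.3 = -49.2
Services: 52.3 - 11.1 + 12.8 + 66.4 + 31.0 + 36.0 = 187.4
Primary income: 17.1 + 32.2 = 49.3
Secondary income: -27.5 + 17.7 = -9.8
Current account = (-49.2) + 187.4 + 49.3 + (-9.8) = 177.7
(Excluded from the current account — capital account: acquisition of foreign patents and trademarks (non-produced assets) 9.8; financial account: sale of domestic government bonds to non-residents 68.8.)

177.7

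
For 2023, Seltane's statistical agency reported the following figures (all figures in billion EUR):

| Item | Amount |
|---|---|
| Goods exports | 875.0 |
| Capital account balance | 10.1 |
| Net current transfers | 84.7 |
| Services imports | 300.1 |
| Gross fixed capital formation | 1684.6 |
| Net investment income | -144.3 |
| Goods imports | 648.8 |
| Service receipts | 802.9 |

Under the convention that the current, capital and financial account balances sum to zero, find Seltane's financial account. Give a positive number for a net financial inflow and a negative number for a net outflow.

Goods balance = 875.0 - 648.8 = 226.2
Services balance = 802.9 - 300.1 = 502.8
Trade balance (goods + services) = 226.2 + 502.8 = 729.0
Net primary income = -144.3
Net secondary income = 84.7
Current account = 729.0 + (-144.3) + 84.7 = 669.4
Financial account = -(669.4 + 10.1) = -679.5

-679.5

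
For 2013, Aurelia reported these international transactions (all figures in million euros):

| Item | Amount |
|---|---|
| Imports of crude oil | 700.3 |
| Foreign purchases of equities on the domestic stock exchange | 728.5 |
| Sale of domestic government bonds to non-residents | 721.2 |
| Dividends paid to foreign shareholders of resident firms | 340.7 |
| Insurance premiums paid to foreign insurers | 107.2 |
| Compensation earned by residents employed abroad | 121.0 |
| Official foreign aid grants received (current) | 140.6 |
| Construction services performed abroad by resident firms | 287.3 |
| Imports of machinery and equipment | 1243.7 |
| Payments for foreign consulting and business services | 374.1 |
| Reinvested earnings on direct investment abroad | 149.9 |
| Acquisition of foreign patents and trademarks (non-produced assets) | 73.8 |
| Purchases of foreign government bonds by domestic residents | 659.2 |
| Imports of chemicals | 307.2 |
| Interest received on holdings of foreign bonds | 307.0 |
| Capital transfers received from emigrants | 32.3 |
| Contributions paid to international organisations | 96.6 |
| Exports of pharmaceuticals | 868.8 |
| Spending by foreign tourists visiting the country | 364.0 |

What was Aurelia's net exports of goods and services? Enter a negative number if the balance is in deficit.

Goods: 868.8 - 700.3 - 307.2 - 1243.7 = -1382.4
Services: 364.0 - 374.1 - 107.2 + 287.3 = 170.0
Trade balance = -1382.4 + 170.0 = -1212.4
(Excluded from the trade balance — financial account: foreign purchases of equities on the domestic stock exchange 728.5, sale of domestic government bonds to non-residents 721.2, purchases of foreign government bonds by domestic residents 659.2; primary income: dividends paid to foreign shareholders of resident firms 340.7, compensation earned by residents employed abroad 121.0, reinvested earnings on direct investment abroad 149.9, interest received on holdings of foreign bonds 307.0; secondary income: official foreign aid grants received (current) 140.6, contributions paid to international organisations 96.6; capital account: acquisition of foreign patents and trademarks (non-produced assets) 73.8, capital transfers received from emigrants 32.3.)

-1212.4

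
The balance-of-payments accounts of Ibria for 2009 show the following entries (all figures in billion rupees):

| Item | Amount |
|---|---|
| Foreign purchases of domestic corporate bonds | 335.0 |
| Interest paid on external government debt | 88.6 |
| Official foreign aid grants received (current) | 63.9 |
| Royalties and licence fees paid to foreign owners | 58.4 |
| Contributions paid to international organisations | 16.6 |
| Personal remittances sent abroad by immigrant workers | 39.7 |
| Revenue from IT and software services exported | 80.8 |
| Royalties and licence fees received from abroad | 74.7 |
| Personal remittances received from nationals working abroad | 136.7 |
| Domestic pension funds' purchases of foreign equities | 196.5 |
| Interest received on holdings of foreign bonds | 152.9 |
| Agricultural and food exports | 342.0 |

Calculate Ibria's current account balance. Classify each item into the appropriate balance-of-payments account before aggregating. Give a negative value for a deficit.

Goods: 342.0
Services: 74.7 - 58.4 + 80.8 = 97.1
Primary income: -88.6 + 152.9 = 64.3
Secondary income: -16.6 + 63.9 - 39.7 + 136.7 = 144.3
Current account = 342.0 + 97.1 + 64.3 + 144.3 = 647.7
(Excluded from the current account — financial account: foreign purchases of domestic corporate bonds 335.0, domestic pension funds' purchases of foreign equities 196.5.)

647.7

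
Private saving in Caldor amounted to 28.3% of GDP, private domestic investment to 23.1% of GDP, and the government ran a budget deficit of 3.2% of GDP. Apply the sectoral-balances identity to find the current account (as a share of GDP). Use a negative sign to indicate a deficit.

2.0

By the sectoral-balances identity, CA = (S_private - I) + (T - G).
Private balance = 28.3 - 23.1 = 5.2
Government balance (T - G) = -3.2
CA = 5.2 + (-3.2) = 2.0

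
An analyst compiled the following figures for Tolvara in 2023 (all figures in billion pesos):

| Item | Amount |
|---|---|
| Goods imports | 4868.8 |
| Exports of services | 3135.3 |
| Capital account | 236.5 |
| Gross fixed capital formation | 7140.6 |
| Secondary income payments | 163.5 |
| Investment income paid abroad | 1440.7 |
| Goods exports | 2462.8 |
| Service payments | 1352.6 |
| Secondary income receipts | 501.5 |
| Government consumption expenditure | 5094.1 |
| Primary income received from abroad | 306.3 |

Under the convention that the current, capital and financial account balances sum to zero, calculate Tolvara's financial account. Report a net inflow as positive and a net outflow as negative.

Goods balance = 2462.8 - 4868.8 = -2406.0
Services balance = 3135.3 - 1352.6 = 1782.7
Trade balance (goods + services) = -2406.0 + 1782.7 = -623.3
Net primary income = 306.3 - 1440.7 = -1134.4
Net secondary income = 501.5 - 163.5 = 338.0
Current account = -623.3 + (-1134.4) + 338.0 = -1419.7
Financial account = -(-1419.7 + 236.5) = 1183.2

1183.2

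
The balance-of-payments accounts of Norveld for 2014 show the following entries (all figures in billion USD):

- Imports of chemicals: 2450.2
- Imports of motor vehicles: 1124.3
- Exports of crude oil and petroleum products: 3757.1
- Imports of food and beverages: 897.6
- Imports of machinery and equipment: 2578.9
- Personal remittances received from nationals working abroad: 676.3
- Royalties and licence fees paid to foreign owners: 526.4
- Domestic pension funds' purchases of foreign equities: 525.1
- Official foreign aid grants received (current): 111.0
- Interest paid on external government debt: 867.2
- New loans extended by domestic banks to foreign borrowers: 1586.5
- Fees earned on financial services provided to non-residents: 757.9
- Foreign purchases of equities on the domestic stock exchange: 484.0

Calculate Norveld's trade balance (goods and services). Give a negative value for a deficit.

Goods: 3757.1 - 2578.9 - 2450.2 - 897.6 - 1124.3 = -3293.9
Services: 757.9 - 526.4 = 231.5
Trade balance = -3293.9 + 231.5 = -3062.4
(Excluded from the trade balance — secondary income: personal remittances received from nationals working abroad 676.3, official foreign aid grants received (current) 111.0; financial account: domestic pension funds' purchases of foreign equities 525.1, new loans extended by domestic banks to foreign borrowers 1586.5, foreign purchases of equities on the domestic stock exchange 484.0; primary income: interest paid on external government debt 867.2.)

-3062.4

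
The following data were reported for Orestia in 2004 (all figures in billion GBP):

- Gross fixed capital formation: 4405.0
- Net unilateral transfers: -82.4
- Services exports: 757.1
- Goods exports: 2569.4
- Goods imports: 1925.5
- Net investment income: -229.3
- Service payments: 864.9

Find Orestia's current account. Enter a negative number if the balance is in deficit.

Goods balance = 2569.4 - 1925.5 = 643.9
Services balance = 757.1 - 864.9 = -107.8
Trade balance (goods + services) = 643.9 + (-107.8) = 536.1
Net primary income = -229.3
Net secondary income = -82.4
Current account = 536.1 + (-229.3) + (-82.4) = 224.4

224.4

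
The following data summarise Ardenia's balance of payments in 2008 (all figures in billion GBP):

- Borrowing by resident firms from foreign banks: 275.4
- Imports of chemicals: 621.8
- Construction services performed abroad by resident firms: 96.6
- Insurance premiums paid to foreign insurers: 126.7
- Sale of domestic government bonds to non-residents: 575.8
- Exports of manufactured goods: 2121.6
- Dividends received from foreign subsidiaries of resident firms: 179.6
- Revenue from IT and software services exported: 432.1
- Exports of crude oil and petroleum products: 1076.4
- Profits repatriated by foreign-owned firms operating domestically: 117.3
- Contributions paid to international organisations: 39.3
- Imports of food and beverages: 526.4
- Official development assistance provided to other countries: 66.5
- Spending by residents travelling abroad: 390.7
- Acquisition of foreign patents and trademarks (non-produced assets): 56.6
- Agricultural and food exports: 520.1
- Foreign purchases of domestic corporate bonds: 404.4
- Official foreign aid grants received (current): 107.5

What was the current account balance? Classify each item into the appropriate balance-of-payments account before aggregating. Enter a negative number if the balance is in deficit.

Goods: 520.1 + 1076.4 + 2121.6 - 621.8 - 526.4 = 2569.9
Services: -126.7 + 96.6 - 390.7 + 432.1 = 11.3
Primary income: -117.3 + 179.6 = 62.3
Secondary income: 107.5 - 39.3 - 66.5 = 1.7
Current account = 2569.9 + 11.3 + 62.3 + 1.7 = 2645.2
(Excluded from the current account — financial account: borrowing by resident firms from foreign banks 275.4, sale of domestic government bonds to non-residents 575.8, foreign purchases of domestic corporate bonds 404.4; capital account: acquisition of foreign patents and trademarks (non-produced assets) 56.6.)

2645.2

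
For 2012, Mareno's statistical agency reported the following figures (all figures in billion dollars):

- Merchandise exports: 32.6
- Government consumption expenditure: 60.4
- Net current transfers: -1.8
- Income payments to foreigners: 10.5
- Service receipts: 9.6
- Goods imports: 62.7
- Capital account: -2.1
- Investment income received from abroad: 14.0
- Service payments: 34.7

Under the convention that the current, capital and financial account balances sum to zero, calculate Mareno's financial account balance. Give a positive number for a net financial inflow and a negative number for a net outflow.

Goods balance = 32.6 - 62.7 = -30.1
Services balance = 9.6 - 34.7 = -25.1
Trade balance (goods + services) = -30.1 + (-25.1) = -55.2
Net primary income = 14.0 - 10.5 = 3.5
Net secondary income = -1.8
Current account = -55.2 + 3.5 + (-1.8) = -53.5
Financial account = -(-53.5 + (-2.1)) = 55.6

55.6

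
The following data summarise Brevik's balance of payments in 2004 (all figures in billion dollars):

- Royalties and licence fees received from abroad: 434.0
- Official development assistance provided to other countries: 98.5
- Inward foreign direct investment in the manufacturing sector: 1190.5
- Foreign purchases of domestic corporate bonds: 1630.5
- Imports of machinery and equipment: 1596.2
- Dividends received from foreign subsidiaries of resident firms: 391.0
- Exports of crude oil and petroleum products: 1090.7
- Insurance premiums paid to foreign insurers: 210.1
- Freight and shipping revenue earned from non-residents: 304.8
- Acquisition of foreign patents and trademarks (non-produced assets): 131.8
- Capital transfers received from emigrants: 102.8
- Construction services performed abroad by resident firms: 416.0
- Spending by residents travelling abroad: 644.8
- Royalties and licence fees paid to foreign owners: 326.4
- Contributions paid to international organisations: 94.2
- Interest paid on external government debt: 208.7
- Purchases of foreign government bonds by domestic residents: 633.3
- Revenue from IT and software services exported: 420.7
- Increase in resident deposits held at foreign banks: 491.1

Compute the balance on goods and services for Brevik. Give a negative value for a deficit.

-111.3

Goods: 1090.7 - 1596.2 = -505.5
Services: -210.1 + 434.0 + 416.0 + 420.7 - 326.4 + 304.8 - 644.8 = 394.2
Trade balance = -505.5 + 394.2 = -111.3
(Excluded from the trade balance — secondary income: official development assistance provided to other countries 98.5, contributions paid to international organisations 94.2; financial account: inward foreign direct investment in the manufacturing sector 1190.5, foreign purchases of domestic corporate bonds 1630.5, purchases of foreign government bonds by domestic residents 633.3, increase in resident deposits held at foreign banks 491.1; primary income: dividends received from foreign subsidiaries of resident firms 391.0, interest paid on external government debt 208.7; capital account: acquisition of foreign patents and trademarks (non-produced assets) 131.8, capital transfers received from emigrants 102.8.)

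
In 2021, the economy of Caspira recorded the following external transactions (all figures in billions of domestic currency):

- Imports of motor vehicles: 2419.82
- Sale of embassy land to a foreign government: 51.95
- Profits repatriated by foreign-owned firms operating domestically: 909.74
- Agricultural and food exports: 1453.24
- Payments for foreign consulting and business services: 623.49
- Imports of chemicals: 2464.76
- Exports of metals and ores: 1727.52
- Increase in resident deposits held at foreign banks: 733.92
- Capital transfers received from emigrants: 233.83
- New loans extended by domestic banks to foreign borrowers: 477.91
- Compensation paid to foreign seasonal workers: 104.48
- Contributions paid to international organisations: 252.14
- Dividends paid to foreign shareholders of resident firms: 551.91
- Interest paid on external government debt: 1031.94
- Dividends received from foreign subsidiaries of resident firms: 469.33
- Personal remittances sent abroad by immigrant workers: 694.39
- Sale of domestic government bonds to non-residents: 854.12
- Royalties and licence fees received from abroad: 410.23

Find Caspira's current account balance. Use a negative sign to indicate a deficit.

-4992.35

Goods: -2419.82 + 1453.24 + 1727.52 - 2464.76 = -1703.82
Services: -623.49 + 410.23 = -213.26
Primary income: 469.33 - 551.91 - 104.48 - 909.74 - 1031.94 = -2128.74
Secondary income: -694.39 - 252.14 = -946.53
Current account = (-1703.82) + (-213.26) + (-2128.74) + (-946.53) = -4992.35
(Excluded from the current account — capital account: sale of embassy land to a foreign government 51.95, capital transfers received from emigrants 233.83; financial account: increase in resident deposits held at foreign banks 733.92, new loans extended by domestic banks to foreign borrowers 477.91, sale of domestic government bonds to non-residents 854.12.)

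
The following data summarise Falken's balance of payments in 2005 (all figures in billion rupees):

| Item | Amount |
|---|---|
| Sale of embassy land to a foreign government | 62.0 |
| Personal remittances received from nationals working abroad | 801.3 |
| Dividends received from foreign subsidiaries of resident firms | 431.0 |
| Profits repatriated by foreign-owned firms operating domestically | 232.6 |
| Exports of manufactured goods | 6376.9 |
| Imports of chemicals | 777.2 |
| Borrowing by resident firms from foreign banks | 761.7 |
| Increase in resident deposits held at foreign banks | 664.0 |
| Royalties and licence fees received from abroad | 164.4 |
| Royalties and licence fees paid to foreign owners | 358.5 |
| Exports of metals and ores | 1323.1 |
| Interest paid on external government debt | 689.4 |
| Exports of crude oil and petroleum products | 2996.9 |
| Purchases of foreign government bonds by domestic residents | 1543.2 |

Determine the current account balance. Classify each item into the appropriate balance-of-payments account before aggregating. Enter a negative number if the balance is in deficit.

Goods: 1323.1 + 6376.9 - 777.2 + 2996.9 = 9919.7
Services: -358.5 + 164.4 = -194.1
Primary income: -689.4 - 232.6 + 431.0 = -491.0
Secondary income: 801.3
Current account = 9919.7 + (-194.1) + (-491.0) + 801.3 = 10035.9
(Excluded from the current account — capital account: sale of embassy land to a foreign government 62.0; financial account: borrowing by resident firms from foreign banks 761.7, increase in resident deposits held at foreign banks 664.0, purchases of foreign government bonds by domestic residents 1543.2.)

10035.9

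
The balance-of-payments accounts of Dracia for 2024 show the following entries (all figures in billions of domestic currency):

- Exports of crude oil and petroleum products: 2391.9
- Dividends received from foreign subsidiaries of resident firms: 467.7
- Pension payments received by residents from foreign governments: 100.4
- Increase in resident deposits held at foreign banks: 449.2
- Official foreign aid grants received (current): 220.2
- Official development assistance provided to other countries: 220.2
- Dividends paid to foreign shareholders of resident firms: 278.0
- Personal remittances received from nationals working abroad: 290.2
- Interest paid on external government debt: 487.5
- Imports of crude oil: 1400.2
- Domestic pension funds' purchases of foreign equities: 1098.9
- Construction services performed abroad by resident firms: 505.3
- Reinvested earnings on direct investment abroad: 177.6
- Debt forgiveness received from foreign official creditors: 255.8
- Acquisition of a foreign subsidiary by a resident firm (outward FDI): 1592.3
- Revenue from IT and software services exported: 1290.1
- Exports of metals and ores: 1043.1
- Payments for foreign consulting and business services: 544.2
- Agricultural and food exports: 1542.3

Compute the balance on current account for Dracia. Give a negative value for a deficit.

Goods: 1542.3 + 1043.1 + 2391.9 - 1400.2 = 3577.1
Services: 1290.1 - 544.2 + 505.3 = 1251.2
Primary income: 467.7 - 487.5 - 278.0 + 177.6 = -120.2
Secondary income: -220.2 + 100.4 + 220.2 + 290.2 = 390.6
Current account = 3577.1 + 1251.2 + (-120.2) + 390.6 = 5098.7
(Excluded from the current account — financial account: increase in resident deposits held at foreign banks 449.2, domestic pension funds' purchases of foreign equities 1098.9, acquisition of a foreign subsidiary by a resident firm (outward FDI) 1592.3; capital account: debt forgiveness received from foreign official creditors 255.8.)

5098.7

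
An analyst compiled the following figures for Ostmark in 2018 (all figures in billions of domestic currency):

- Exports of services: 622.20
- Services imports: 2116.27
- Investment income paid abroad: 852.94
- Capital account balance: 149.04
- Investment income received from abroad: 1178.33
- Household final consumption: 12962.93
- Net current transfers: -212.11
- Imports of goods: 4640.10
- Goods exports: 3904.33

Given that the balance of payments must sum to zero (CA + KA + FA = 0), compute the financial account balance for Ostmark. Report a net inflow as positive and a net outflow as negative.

Goods balance = 3904.33 - 4640.10 = -735.77
Services balance = 622.20 - 2116.27 = -1494.07
Trade balance (goods + services) = -735.77 + (-1494.07) = -2229.84
Net primary income = 1178.33 - 852.94 = 325.39
Net secondary income = -212.11
Current account = -2229.84 + 325.39 + (-212.11) = -2116.56
Financial account = -(-2116.56 + 149.04) = 1967.52

1967.52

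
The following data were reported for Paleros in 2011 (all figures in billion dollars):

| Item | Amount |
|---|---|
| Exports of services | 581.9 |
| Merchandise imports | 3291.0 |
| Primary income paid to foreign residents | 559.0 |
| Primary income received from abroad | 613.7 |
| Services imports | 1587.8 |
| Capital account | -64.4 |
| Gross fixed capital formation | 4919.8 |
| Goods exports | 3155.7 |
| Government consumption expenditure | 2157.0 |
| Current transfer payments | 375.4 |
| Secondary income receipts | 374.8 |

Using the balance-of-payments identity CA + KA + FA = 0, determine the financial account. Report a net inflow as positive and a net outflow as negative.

Goods balance = 3155.7 - 3291.0 = -135.3
Services balance = 581.9 - 1587.8 = -1005.9
Trade balance (goods + services) = -135.3 + (-1005.9) = -1141.2
Net primary income = 613.7 - 559.0 = 54.7
Net secondary income = 374.8 - 375.4 = -0.6
Current account = -1141.2 + 54.7 + (-0.6) = -1087.1
Financial account = -(-1087.1 + (-64.4)) = 1151.5

1151.5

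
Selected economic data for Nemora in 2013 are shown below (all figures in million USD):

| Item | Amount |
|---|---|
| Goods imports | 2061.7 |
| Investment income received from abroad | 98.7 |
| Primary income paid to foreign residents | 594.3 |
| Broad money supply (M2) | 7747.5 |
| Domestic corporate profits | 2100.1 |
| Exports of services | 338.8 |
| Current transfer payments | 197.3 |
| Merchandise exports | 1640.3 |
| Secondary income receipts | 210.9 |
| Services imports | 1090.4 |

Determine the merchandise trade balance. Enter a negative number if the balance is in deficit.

Goods balance = 1640.3 - 2061.7 = -421.4

-421.4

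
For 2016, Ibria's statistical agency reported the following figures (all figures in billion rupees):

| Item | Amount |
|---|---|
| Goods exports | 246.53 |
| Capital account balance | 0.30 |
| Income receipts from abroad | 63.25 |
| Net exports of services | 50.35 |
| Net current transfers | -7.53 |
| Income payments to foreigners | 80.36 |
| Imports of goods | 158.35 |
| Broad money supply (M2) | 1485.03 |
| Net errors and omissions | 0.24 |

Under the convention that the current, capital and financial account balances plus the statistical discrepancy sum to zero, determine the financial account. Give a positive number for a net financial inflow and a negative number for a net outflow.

Goods balance = 246.53 - 158.35 = 88.18
Services balance = 50.35
Trade balance (goods + services) = 88.18 + 50.35 = 138.53
Net primary income = 63.25 - 80.36 = -17.11
Net secondary income = -7.53
Current account = 138.53 + (-17.11) + (-7.53) = 113.89
Financial account = -(113.89 + 0.30 + 0.24) = -114.43

-114.43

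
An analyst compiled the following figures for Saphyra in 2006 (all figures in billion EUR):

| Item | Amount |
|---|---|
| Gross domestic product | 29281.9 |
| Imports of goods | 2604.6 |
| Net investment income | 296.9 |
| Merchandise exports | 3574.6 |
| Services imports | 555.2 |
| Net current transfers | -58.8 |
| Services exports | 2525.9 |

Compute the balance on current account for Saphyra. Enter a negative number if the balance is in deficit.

3178.8

Goods balance = 3574.6 - 2604.6 = 970.0
Services balance = 2525.9 - 555.2 = 1970.7
Trade balance (goods + services) = 970.0 + 1970.7 = 2940.7
Net primary income = 296.9
Net secondary income = -58.8
Current account = 2940.7 + 296.9 + (-58.8) = 3178.8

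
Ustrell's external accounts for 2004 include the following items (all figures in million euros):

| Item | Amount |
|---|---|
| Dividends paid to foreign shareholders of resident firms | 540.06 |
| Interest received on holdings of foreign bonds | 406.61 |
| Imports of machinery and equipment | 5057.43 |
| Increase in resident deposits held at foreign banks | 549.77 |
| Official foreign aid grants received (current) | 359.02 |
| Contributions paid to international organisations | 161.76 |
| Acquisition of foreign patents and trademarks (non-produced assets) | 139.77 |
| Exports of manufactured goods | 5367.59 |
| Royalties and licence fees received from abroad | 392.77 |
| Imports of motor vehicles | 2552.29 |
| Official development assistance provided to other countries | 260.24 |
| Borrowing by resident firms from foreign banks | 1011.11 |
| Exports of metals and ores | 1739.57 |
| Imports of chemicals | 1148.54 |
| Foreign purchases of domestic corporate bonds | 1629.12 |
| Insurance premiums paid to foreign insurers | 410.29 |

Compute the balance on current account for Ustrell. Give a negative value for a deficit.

-1865.05

Goods: 1739.57 + 5367.59 - 5057.43 - 1148.54 - 2552.29 = -1651.10
Services: 392.77 - 410.29 = -17.52
Primary income: -540.06 + 406.61 = -133.45
Secondary income: -260.24 + 359.02 - 161.76 = -62.98
Current account = (-1651.10) + (-17.52) + (-133.45) + (-62.98) = -1865.05
(Excluded from the current account — financial account: increase in resident deposits held at foreign banks 549.77, borrowing by resident firms from foreign banks 1011.11, foreign purchases of domestic corporate bonds 1629.12; capital account: acquisition of foreign patents and trademarks (non-produced assets) 139.77.)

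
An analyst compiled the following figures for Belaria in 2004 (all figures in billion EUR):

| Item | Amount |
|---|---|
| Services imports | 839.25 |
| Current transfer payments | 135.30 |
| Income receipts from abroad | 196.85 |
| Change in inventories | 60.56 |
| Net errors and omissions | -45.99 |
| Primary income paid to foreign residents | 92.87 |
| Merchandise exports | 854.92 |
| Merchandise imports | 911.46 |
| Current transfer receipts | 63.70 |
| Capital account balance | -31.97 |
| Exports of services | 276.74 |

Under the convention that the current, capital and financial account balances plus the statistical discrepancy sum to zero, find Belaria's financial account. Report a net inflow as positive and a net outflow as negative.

664.63

Goods balance = 854.92 - 911.46 = -56.54
Services balance = 276.74 - 839.25 = -562.51
Trade balance (goods + services) = -56.54 + (-562.51) = -619.05
Net primary income = 196.85 - 92.87 = 103.98
Net secondary income = 63.70 - 135.30 = -71.60
Current account = -619.05 + 103.98 + (-71.60) = -586.67
Financial account = -(-586.67 + (-31.97) + (-45.99)) = 664.63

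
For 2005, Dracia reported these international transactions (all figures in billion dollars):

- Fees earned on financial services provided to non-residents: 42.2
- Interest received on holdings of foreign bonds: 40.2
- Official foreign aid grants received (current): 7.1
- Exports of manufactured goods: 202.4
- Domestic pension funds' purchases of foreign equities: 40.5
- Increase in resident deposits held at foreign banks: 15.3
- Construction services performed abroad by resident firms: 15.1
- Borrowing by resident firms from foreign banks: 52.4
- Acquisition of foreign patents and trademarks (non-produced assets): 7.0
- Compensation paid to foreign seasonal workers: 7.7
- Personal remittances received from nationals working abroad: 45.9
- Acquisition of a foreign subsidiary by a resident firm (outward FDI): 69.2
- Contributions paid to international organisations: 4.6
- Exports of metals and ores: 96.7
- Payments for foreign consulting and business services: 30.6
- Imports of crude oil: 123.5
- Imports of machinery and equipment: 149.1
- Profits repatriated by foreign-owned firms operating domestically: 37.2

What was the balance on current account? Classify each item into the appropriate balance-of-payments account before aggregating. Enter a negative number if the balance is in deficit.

Goods: -149.1 + 96.7 + 202.4 - 123.5 = 26.5
Services: 42.2 + 15.1 - 30.6 = 26.7
Primary income: -7.7 - 37.2 + 40.2 = -4.7
Secondary income: 7.1 - 4.6 + 45.9 = 48.4
Current account = 26.5 + 26.7 + (-4.7) + 48.4 = 96.9
(Excluded from the current account — financial account: domestic pension funds' purchases of foreign equities 40.5, increase in resident deposits held at foreign banks 15.3, borrowing by resident firms from foreign banks 52.4, acquisition of a foreign subsidiary by a resident firm (outward FDI) 69.2; capital account: acquisition of foreign patents and trademarks (non-produced assets) 7.0.)

96.9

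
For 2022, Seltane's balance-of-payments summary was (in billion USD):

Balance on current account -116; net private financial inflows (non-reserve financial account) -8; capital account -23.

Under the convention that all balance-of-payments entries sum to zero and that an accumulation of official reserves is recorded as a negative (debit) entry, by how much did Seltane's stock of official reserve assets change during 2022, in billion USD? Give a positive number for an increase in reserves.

Official reserve transactions balance = -((-116) + (-23) + (-8)) = 147
An accumulation of reserves is recorded as a debit (negative entry), so the change in the stock of reserves is the negative of that balance.
Change in official reserves = -(147) = -147

-147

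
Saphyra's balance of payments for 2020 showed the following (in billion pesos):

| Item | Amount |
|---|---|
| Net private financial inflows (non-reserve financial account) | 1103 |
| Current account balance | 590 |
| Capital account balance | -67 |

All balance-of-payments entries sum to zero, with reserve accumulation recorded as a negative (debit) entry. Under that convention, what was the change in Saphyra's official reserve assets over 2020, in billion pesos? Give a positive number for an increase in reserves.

Official reserve transactions balance = -(590 + (-67) + 1103) = -1626
An accumulation of reserves is recorded as a debit (negative entry), so the change in the stock of reserves is the negative of that balance.
Change in official reserves = -(-1626) = 1626

1626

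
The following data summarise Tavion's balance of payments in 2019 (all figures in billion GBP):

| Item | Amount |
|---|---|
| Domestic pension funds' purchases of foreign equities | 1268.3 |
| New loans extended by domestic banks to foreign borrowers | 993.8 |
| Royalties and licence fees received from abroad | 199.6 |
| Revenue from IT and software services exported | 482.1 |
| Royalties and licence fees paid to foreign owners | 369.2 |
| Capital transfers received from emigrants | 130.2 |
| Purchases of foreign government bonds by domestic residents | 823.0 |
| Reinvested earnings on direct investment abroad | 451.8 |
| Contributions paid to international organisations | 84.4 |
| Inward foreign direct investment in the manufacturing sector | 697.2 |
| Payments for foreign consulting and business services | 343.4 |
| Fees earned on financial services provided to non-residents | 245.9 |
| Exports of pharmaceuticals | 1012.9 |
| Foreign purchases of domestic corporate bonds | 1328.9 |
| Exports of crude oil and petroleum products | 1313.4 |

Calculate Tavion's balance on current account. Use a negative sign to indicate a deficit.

2908.7

Goods: 1313.4 + 1012.9 = 2326.3
Services: -343.4 + 199.6 + 245.9 - 369.2 + 482.1 = 215.0
Primary income: 451.8
Secondary income: -84.4
Current account = 2326.3 + 215.0 + 451.8 + (-84.4) = 2908.7
(Excluded from the current account — financial account: domestic pension funds' purchases of foreign equities 1268.3, new loans extended by domestic banks to foreign borrowers 993.8, purchases of foreign government bonds by domestic residents 823.0, inward foreign direct investment in the manufacturing sector 697.2, foreign purchases of domestic corporate bonds 1328.9; capital account: capital transfers received from emigrants 130.2.)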